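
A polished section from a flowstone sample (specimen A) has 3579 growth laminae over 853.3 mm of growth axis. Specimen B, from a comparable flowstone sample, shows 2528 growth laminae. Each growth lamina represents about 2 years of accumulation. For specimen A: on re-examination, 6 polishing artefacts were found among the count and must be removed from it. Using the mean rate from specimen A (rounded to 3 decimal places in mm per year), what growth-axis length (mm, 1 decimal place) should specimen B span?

Specimen A: adjusted count: 3579 − 6 = 3573 growth laminae.
Specimen A: 3573 growth laminae at 2 years each span 3573 × 2 = 7146 years.
A: Extension rate ≈ 853.3 / 7146 = 0.119 mm/yr.
Specimen B: multiplying by 2 years per growth lamina: 2528 × 2 = 5056 years. B's length ≈ 0.119 × 5056 = 601.7 mm.

601.7 mm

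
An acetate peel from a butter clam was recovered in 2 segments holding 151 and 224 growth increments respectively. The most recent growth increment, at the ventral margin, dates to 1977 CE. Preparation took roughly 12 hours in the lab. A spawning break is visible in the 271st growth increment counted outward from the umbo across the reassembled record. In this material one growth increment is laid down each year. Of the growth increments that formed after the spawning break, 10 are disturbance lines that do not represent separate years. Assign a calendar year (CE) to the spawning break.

Total growth increments = 151 + 224 = 375.
375 − 271 = 104 growth increments lie beyond the spawning break toward the ventral margin.
Excluding 10 false growth increments: 104 − 10 = 94.
The growth increment at the ventral margin is 1977 CE, so the spawning break dates to 1977 − 94 = 1883 CE.

1883 CE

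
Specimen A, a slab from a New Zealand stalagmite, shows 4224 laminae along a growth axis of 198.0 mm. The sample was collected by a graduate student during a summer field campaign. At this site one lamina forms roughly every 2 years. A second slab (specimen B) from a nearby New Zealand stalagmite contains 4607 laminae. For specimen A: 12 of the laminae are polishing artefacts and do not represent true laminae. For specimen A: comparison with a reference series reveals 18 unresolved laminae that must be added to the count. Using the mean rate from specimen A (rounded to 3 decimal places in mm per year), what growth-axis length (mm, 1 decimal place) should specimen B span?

211.9 mm

Specimen A: correcting the raw count gives 4224 − 12 + 18 = 4230 true laminae.
Specimen A: multiplying by 2 years per lamina: 4230 × 2 = 8460 years.
A: Extension rate ≈ 198.0 / 8460 = 0.023 mm/yr.
Specimen B: multiplying by 2 years per lamina: 4607 × 2 = 9214 years. For B, 0.023 mm/year × 9214 years = 211.9 mm.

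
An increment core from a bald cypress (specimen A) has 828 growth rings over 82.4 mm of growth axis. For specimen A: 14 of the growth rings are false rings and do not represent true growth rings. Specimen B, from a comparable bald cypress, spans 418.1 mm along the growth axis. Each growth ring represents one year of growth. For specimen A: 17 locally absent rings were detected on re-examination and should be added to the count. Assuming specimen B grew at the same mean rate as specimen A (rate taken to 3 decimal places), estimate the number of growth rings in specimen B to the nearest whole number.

4223 growth rings

Specimen A: after corrections the count is 828 − 14 + 17 = 831 growth rings.
A: Extension rate ≈ 82.4 / 831 = 0.099 mm/yr.
B spans 418.1 / 0.099 = 4223.23 years ≈ 4223 growth rings.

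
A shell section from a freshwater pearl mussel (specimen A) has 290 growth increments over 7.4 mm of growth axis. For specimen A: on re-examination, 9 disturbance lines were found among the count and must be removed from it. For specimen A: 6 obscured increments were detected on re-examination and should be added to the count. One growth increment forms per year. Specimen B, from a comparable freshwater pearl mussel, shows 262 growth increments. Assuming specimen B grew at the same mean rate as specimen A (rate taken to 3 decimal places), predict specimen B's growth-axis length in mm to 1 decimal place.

Specimen A: correcting the raw count gives 290 − 9 + 6 = 287 true growth increments.
A: Extension rate ≈ 7.4 / 287 = 0.026 mm/year.
For B, 0.026 mm/year × 262 years = 6.8 mm.

6.8 mm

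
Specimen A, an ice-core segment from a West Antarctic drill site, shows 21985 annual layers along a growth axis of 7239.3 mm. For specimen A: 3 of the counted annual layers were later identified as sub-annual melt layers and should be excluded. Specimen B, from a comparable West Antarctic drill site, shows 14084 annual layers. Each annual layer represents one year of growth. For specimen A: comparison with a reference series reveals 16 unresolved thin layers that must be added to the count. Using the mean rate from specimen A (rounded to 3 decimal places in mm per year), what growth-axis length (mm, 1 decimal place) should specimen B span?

Specimen A: correcting the raw count gives 21985 − 3 + 16 = 21998 true annual layers.
A: 7239.3 mm over 21998 years gives 7239.3 / 21998 ≈ 0.329 mm per year.
Length of B = 0.329 × 14084 = 4633.6 mm.

4633.6 mm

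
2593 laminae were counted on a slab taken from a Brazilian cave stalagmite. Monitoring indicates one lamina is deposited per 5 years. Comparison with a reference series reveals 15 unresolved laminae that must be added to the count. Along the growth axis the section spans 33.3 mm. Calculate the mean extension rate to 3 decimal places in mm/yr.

Adjusted count: 2593 + 15 = 2608 laminae.
2608 laminae at 5 years each span 2608 × 5 = 13040 years.
Extension rate ≈ 33.3 / 13040 = 0.003 mm/yr.

0.003 mm/yr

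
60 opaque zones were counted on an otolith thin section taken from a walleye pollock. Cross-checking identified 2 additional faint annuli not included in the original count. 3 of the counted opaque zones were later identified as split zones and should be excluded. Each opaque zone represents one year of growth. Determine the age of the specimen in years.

59 years

Correcting the raw count gives 60 − 3 + 2 = 59 true opaque zones.
At one opaque zone per year, that is 59 years.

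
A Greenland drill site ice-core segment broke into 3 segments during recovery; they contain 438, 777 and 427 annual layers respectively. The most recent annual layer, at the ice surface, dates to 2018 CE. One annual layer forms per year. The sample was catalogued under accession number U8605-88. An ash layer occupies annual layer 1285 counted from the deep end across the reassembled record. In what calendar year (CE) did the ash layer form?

1661 CE

Total annual layers = 438 + 777 + 427 = 1642.
Between annual layer 1285 and the ice surface there are 1642 − 1285 = 357 annual layers.
The annual layer at the ice surface is 2018 CE, so the ash layer dates to 2018 − 357 = 1661 CE.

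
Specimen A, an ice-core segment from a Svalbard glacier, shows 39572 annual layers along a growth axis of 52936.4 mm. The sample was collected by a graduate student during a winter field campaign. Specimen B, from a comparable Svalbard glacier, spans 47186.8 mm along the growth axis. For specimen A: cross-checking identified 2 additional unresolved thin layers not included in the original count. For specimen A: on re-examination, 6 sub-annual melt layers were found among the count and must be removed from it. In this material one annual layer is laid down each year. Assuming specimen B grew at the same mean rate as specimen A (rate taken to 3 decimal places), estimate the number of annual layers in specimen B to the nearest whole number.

Specimen A: after corrections the count is 39572 − 6 + 2 = 39568 annual layers.
A: Mean rate = 52936.4 mm / 39568 years ≈ 1.338 mm per year.
B spans 47186.8 / 1.338 = 35266.67 years ≈ 35267 annual layers.

35267 annual layers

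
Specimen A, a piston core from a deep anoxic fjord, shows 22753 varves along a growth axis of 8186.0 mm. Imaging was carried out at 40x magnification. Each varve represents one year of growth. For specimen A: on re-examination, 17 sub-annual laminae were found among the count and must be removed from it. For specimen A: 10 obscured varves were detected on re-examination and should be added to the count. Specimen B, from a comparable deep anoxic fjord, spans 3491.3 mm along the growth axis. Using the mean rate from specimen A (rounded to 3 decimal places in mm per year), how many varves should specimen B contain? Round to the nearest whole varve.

Specimen A: after corrections the count is 22753 − 17 + 10 = 22746 varves.
A: Extension rate ≈ 8186.0 / 22746 = 0.360 mm/yr.
B spans 3491.3 / 0.360 = 9698.06 years ≈ 9698 varves.

9698 varves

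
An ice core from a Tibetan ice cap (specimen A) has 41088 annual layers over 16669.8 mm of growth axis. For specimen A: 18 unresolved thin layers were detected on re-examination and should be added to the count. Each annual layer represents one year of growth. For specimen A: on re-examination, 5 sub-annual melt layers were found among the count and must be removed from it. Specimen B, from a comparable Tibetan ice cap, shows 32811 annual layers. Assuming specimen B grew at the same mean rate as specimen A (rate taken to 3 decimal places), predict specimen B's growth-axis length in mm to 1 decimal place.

13321.3 mm

Specimen A: true annual layer count = 41088 − 5 + 18 = 41101.
A: Extension rate ≈ 16669.8 / 41101 = 0.406 mm/yr.
Length of B = 0.406 × 32811 = 13321.3 mm.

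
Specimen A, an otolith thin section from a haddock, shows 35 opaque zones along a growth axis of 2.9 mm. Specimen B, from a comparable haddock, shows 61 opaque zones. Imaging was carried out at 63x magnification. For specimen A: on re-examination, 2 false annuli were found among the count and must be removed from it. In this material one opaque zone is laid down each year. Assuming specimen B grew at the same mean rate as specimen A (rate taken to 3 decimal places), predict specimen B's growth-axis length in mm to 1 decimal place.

Specimen A: correcting the raw count gives 35 − 2 = 33 true opaque zones.
A: 2.9 mm over 33 years gives 2.9 / 33 ≈ 0.088 mm/year.
B's length ≈ 0.088 × 61 = 5.4 mm.

5.4 mm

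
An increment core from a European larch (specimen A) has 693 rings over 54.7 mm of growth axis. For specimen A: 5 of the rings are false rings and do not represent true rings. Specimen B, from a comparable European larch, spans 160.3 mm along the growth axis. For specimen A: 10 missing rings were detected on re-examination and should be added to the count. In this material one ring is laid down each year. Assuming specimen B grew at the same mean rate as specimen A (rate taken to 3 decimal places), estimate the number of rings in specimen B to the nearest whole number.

2055 rings

Specimen A: after corrections the count is 693 − 5 + 10 = 698 rings.
A: 54.7 mm over 698 years gives 54.7 / 698 ≈ 0.078 mm/year.
B spans 160.3 / 0.078 = 2055.13 years ≈ 2055 rings.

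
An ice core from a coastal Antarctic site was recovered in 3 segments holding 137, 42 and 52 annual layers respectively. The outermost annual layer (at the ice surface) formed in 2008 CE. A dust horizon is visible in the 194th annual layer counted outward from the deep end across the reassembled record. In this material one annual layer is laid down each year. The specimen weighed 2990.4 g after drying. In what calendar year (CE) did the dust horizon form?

Total annual layers = 137 + 42 + 52 = 231.
Between annual layer 194 and the ice surface there are 231 − 194 = 37 annual layers.
2008 − 37 = 1971 CE.

1971 CE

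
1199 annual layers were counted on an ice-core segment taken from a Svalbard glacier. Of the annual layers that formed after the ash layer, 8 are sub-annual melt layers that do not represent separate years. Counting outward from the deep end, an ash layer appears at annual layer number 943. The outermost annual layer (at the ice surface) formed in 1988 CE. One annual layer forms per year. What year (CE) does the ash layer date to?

The ash layer sits at annual layer 943 from the deep end, so 1199 − 943 = 256 annual layers formed after it.
Removing the 8 false annual layers leaves 256 − 8 = 248 true annual layers beyond the ash layer.
Counting back 248 years from 1988 CE places the ash layer in 1988 − 248 = 1740 CE.

1740 CE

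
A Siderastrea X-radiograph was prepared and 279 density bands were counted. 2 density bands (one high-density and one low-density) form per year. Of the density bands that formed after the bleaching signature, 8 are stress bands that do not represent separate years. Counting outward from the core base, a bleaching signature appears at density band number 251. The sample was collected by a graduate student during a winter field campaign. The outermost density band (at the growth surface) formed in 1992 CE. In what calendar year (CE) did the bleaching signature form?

1982 CE

The bleaching signature sits at density band 251 from the core base, so 279 − 251 = 28 density bands formed after it.
Removing the 8 false density bands leaves 28 − 8 = 20 true density bands beyond the bleaching signature.
20 density bands at 2 per year is 20 / 2 = 10 years.
The density band at the growth surface is 1992 CE, so the bleaching signature dates to 1992 − 10 = 1982 CE.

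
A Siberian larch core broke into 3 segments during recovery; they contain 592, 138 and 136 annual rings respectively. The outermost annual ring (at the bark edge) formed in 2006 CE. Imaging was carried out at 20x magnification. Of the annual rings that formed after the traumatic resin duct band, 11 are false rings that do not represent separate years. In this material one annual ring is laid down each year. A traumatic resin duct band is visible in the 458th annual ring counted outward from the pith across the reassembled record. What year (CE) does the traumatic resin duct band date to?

1609 CE

Total annual rings = 592 + 138 + 136 = 866.
866 − 458 = 408 annual rings lie beyond the traumatic resin duct band toward the bark edge.
Excluding 11 false annual rings: 408 − 11 = 397.
Counting back 397 years from 2006 CE places the traumatic resin duct band in 2006 − 397 = 1609 CE.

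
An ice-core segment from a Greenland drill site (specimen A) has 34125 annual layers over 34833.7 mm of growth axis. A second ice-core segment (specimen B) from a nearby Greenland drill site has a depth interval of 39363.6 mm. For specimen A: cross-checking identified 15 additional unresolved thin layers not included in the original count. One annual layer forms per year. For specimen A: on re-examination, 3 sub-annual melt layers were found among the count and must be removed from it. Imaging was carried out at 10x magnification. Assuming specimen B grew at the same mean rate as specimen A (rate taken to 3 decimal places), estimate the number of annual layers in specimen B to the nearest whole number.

38592 annual layers

Specimen A: after corrections the count is 34125 − 3 + 15 = 34137 annual layers.
A: Extension rate ≈ 34833.7 / 34137 = 1.020 mm/yr.
Specimen B: 39363.6 mm / 1.020 mm per year = 38591.76 years ≈ 38592 annual layers.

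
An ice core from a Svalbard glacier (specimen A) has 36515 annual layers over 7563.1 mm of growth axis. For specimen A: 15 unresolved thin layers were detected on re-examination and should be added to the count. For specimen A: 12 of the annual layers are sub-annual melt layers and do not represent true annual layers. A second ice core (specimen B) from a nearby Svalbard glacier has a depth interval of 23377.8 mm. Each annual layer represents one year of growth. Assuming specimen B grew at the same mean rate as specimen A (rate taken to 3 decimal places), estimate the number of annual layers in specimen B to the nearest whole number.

112936 annual layers

Specimen A: adjusted count: 36515 − 12 + 15 = 36518 annual layers.
A: 7563.1 mm over 36518 years gives 7563.1 / 36518 ≈ 0.207 mm per year.
B spans 23377.8 / 0.207 = 112936.23 years ≈ 112936 annual layers.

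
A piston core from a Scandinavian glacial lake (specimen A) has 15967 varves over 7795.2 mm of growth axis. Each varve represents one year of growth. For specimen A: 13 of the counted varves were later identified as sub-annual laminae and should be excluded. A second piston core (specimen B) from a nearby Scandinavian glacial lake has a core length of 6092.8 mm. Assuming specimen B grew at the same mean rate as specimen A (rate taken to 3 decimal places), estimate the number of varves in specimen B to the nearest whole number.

Specimen A: correcting the raw count gives 15967 − 13 = 15954 true varves.
A: 7795.2 mm over 15954 years gives 7795.2 / 15954 ≈ 0.489 mm per year.
For B, 6092.8 / 0.489 = 12459.71 years ≈ 12460 varves.

12460 varves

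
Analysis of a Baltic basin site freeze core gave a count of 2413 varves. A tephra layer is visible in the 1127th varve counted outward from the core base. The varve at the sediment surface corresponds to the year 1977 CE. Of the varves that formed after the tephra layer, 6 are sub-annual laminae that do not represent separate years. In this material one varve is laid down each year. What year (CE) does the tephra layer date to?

Between varve 1127 and the sediment surface there are 2413 − 1127 = 1286 varves.
Removing the 6 false varves leaves 1286 − 6 = 1280 true varves beyond the tephra layer.
1977 − 1280 = 697 CE.

697 CE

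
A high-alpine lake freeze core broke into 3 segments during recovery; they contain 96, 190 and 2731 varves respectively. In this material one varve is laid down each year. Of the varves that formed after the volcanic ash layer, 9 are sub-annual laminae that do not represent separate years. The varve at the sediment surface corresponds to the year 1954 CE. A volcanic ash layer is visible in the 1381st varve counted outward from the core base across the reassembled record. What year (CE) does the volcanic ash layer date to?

Total varves = 96 + 190 + 2731 = 3017.
3017 − 1381 = 1636 varves lie beyond the volcanic ash layer toward the sediment surface.
1636 − 9 false = 1627 true varves after the volcanic ash layer.
The varve at the sediment surface is 1954 CE, so the volcanic ash layer dates to 1954 − 1627 = 327 CE.

327 CE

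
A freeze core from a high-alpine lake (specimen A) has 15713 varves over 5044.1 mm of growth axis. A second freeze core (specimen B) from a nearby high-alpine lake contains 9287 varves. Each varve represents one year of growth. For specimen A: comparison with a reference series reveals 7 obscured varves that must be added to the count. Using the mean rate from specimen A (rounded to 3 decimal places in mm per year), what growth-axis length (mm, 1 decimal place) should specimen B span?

2981.1 mm

Specimen A: adjusted count: 15713 + 7 = 15720 varves.
A: 5044.1 mm over 15720 years gives 5044.1 / 15720 ≈ 0.321 mm/yr.
B's length ≈ 0.321 × 9287 = 2981.1 mm.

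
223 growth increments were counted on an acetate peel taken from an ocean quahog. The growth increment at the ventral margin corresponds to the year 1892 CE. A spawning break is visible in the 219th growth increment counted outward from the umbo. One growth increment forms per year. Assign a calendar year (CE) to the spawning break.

223 − 219 = 4 growth increments lie beyond the spawning break toward the ventral margin.
Counting back 4 years from 1892 CE places the spawning break in 1892 − 4 = 1888 CE.

1888 CE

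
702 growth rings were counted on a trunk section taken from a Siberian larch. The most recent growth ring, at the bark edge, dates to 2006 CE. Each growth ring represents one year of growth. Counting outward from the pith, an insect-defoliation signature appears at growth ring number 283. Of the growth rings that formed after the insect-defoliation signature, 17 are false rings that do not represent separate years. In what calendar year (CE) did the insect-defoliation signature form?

The insect-defoliation signature sits at growth ring 283 from the pith, so 702 − 283 = 419 growth rings formed after it.
Removing the 17 false growth rings leaves 419 − 17 = 402 true growth rings beyond the insect-defoliation signature.
The growth ring at the bark edge is 2006 CE, so the insect-defoliation signature dates to 2006 − 402 = 1604 CE.

1604 CE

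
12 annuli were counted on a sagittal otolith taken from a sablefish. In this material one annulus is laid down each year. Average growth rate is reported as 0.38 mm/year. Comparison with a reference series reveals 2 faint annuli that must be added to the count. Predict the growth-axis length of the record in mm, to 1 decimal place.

Adjusted count: 12 + 2 = 14 annuli.
14 years at 0.38 mm/year gives 0.38 × 14 = 5.3 mm.

5.3 mm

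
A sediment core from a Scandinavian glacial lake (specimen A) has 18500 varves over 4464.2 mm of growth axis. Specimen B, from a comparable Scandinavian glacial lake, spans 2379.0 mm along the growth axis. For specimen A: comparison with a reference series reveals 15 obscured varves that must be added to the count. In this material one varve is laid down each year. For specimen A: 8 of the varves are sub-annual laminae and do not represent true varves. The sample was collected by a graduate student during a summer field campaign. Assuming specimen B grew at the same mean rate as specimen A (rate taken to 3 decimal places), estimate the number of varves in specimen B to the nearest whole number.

Specimen A: correcting the raw count gives 18500 − 8 + 15 = 18507 true varves.
A: Mean rate = 4464.2 mm / 18507 years ≈ 0.241 mm/year.
B spans 2379.0 / 0.241 = 9871.37 years ≈ 9871 varves.

9871 varves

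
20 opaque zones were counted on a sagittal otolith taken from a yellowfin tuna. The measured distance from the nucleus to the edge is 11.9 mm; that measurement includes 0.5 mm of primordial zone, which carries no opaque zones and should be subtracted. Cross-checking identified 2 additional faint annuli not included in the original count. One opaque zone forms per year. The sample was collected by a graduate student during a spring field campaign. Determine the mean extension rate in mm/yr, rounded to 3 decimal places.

0.518 mm/yr

After corrections the count is 20 + 2 = 22 opaque zones.
The growth record spans 11.9 − 0.5 = 11.4 mm.
Extension rate ≈ 11.4 / 22 = 0.518 mm/yr.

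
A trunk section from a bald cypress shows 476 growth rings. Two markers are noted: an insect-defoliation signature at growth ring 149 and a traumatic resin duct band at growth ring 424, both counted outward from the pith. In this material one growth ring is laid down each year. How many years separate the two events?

275 years

Separation: 424 − 149 = 275 growth rings.
One growth ring per year makes the interval 275 years.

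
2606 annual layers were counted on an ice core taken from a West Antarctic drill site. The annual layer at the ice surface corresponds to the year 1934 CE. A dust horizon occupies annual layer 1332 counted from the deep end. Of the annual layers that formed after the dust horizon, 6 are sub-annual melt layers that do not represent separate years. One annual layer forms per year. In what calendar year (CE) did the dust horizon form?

Between annual layer 1332 and the ice surface there are 2606 − 1332 = 1274 annual layers.
1274 − 6 false = 1268 true annual layers after the dust horizon.
Counting back 1268 years from 1934 CE places the dust horizon in 1934 − 1268 = 666 CE.

666 CE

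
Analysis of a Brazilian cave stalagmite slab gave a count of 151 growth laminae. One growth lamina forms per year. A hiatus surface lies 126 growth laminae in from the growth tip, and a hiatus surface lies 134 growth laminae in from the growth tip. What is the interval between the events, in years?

8 years

Separation: 134 − 126 = 8 growth laminae.
That is 8 years at one growth lamina per year.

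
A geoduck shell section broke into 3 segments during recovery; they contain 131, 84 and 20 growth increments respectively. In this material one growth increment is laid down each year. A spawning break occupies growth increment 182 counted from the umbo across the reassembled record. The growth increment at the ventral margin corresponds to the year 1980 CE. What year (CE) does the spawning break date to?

1927 CE

Total growth increments = 131 + 84 + 20 = 235.
Between growth increment 182 and the ventral margin there are 235 − 182 = 53 growth increments.
Counting back 53 years from 1980 CE places the spawning break in 1980 − 53 = 1927 CE.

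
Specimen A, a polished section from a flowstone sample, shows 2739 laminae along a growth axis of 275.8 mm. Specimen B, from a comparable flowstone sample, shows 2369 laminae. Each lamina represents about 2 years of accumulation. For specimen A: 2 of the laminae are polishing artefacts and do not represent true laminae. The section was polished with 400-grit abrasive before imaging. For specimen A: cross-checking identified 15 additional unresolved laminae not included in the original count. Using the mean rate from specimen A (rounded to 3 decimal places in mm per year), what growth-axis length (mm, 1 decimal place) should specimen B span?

Specimen A: after corrections the count is 2739 − 2 + 15 = 2752 laminae.
Specimen A: multiplying by 2 years per lamina: 2752 × 2 = 5504 years.
A: 275.8 mm over 5504 years gives 275.8 / 5504 ≈ 0.050 mm/year.
Specimen B: 2369 laminae at 2 years each span 2369 × 2 = 4738 years. For B, 0.050 mm/year × 4738 years = 236.9 mm.

236.9 mm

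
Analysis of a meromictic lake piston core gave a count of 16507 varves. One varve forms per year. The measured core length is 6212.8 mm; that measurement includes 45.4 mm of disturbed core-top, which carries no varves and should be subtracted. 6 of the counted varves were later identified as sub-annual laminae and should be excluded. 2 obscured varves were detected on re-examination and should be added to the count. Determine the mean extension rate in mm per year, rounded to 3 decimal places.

Correcting the raw count gives 16507 − 6 + 2 = 16503 true varves.
Removing the 45.4 mm offcut leaves 6212.8 − 45.4 = 6167.4 mm.
Mean rate = 6167.4 mm / 16503 years ≈ 0.374 mm per year.

0.374 mm per year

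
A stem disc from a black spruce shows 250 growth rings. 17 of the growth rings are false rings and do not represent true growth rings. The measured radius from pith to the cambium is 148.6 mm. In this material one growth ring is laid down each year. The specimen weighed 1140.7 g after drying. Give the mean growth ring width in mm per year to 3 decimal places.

Correcting the raw count gives 250 − 17 = 233 true growth rings.
Extension rate ≈ 148.6 / 233 = 0.638 mm per year.

0.638 mm per year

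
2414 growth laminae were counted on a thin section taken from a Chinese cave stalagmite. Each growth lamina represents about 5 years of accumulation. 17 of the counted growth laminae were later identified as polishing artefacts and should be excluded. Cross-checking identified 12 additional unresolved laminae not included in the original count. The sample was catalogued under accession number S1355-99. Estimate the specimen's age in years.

12045 years

Correcting the raw count gives 2414 − 17 + 12 = 2409 true growth laminae.
Multiplying by 5 years per growth lamina: 2409 × 5 = 12045 years.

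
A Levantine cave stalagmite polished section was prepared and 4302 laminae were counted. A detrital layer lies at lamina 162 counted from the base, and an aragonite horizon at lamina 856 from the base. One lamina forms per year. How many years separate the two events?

694 yr

Separation: 856 − 162 = 694 laminae.
That is 694 years at one lamina per year.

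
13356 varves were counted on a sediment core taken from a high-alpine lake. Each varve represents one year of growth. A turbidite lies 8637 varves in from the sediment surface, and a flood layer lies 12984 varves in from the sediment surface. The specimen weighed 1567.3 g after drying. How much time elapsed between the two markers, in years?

12984 − 8637 = 4347 varves lie between the two events.
That is 4347 years at one varve per year.

4347 years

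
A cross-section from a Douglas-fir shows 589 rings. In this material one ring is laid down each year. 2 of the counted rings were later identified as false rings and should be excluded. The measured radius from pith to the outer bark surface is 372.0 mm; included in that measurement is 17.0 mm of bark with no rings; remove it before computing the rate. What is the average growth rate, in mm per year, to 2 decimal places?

Adjusted count: 589 − 2 = 587 rings.
Removing the 17.0 mm offcut leaves 372.0 − 17.0 = 355.0 mm.
Mean rate = 355.0 mm / 587 years ≈ 0.60 mm per year.

0.60 mm per year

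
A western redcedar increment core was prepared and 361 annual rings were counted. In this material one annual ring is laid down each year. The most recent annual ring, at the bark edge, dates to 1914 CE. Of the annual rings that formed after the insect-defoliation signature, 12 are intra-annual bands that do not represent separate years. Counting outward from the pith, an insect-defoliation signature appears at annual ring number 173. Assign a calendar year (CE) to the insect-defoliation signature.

1738 CE

361 − 173 = 188 annual rings lie beyond the insect-defoliation signature toward the bark edge.
Excluding 12 false annual rings: 188 − 12 = 176.
1914 − 176 = 1738 CE.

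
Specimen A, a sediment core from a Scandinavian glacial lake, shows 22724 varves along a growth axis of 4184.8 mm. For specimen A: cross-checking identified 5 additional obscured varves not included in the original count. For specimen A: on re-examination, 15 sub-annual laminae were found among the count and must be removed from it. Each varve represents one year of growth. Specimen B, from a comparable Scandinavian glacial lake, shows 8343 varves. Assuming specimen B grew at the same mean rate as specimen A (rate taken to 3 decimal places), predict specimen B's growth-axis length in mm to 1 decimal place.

1535.1 mm

Specimen A: adjusted count: 22724 − 15 + 5 = 22714 varves.
A: 4184.8 mm over 22714 years gives 4184.8 / 22714 ≈ 0.184 mm per year.
For B, 0.184 mm/year × 8343 years = 1535.1 mm.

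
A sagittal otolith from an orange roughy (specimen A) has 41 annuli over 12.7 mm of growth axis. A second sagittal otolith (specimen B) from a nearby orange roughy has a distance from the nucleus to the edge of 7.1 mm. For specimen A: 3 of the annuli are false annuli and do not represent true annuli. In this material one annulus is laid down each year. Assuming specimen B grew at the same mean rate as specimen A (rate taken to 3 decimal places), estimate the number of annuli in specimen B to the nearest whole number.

21 annuli

Specimen A: adjusted count: 41 − 3 = 38 annuli.
A: Extension rate ≈ 12.7 / 38 = 0.334 mm/yr.
Specimen B: 7.1 mm / 0.334 mm per year = 21.26 years ≈ 21 annuli.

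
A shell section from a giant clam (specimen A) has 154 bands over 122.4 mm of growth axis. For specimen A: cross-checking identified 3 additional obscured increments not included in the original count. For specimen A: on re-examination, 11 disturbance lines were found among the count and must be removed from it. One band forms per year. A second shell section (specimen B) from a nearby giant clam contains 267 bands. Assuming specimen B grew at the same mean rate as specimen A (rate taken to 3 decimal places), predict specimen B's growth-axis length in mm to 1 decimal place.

223.7 mm

Specimen A: correcting the raw count gives 154 − 11 + 3 = 146 true bands.
A: Extension rate ≈ 122.4 / 146 = 0.838 mm per year.
Length of B = 0.838 × 267 = 223.7 mm.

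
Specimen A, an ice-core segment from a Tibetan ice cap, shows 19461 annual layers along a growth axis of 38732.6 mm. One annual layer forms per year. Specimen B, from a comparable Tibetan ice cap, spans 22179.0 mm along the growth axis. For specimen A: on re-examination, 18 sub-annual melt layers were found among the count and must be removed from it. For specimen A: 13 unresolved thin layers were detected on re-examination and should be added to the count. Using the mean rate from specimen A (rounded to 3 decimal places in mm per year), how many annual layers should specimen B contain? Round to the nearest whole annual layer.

Specimen A: correcting the raw count gives 19461 − 18 + 13 = 19456 true annual layers.
A: 38732.6 mm over 19456 years gives 38732.6 / 19456 ≈ 1.991 mm/yr.
B spans 22179.0 / 1.991 = 11139.63 years ≈ 11140 annual layers.

11140 annual layers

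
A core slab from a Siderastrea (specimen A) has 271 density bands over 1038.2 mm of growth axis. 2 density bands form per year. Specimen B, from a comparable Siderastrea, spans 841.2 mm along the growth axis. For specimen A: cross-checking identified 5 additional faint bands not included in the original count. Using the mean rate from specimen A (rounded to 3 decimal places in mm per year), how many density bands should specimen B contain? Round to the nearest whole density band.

224 density bands

Specimen A: true density band count = 271 + 5 = 276.
Specimen A: 276 density bands at 2 per year is 276 / 2 = 138 years.
A: Mean rate = 1038.2 mm / 138 years ≈ 7.523 mm/yr.
Specimen B: 841.2 mm / 7.523 mm per year = 111.82 years; at 2 density bands per year that is 111.82 × 2 ≈ 224 density bands.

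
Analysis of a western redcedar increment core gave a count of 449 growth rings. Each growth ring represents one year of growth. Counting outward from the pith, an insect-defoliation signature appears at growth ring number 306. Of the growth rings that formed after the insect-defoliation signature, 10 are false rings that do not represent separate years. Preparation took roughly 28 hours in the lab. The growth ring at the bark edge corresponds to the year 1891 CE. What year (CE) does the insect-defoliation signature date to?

1758 CE

Between growth ring 306 and the bark edge there are 449 − 306 = 143 growth rings.
Removing the 10 false growth rings leaves 143 − 10 = 133 true growth rings beyond the insect-defoliation signature.
1891 − 133 = 1758 CE.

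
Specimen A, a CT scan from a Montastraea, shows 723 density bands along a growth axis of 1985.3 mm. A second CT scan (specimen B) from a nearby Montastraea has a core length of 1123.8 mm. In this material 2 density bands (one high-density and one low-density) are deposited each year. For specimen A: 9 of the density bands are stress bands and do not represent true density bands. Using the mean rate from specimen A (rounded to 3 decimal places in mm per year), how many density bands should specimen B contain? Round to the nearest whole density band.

404 density bands

Specimen A: true density band count = 723 − 9 = 714.
Specimen A: 714 density bands at 2 per year is 714 / 2 = 357 years.
A: 1985.3 mm over 357 years gives 1985.3 / 357 ≈ 5.561 mm/year.
Specimen B: 1123.8 mm / 5.561 mm per year = 202.09 years; at 2 density bands per year that is 202.09 × 2 ≈ 404 density bands.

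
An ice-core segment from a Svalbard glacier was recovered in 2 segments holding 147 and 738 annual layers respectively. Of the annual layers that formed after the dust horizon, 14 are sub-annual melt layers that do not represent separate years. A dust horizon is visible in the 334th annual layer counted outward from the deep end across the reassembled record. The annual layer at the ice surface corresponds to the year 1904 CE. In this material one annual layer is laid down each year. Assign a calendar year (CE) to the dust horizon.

Total annual layers = 147 + 738 = 885.
Between annual layer 334 and the ice surface there are 885 − 334 = 551 annual layers.
551 − 14 false = 537 true annual layers after the dust horizon.
The annual layer at the ice surface is 1904 CE, so the dust horizon dates to 1904 − 537 = 1367 CE.

1367 CE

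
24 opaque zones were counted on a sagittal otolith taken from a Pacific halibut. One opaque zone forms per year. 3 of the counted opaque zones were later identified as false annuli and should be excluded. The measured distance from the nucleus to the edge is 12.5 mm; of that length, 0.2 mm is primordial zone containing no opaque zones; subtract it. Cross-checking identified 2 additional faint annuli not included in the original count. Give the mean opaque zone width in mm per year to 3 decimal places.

0.535 mm per year

Correcting the raw count gives 24 − 3 + 2 = 23 true opaque zones.
Net length = 12.5 − 0.2 = 12.3 mm.
Extension rate ≈ 12.3 / 23 = 0.535 mm per year.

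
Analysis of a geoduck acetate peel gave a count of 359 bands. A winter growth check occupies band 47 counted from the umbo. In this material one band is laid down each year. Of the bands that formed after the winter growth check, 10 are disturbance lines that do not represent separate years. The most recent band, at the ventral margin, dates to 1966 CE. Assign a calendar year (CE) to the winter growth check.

1664 CE

359 − 47 = 312 bands lie beyond the winter growth check toward the ventral margin.
Removing the 10 false bands leaves 312 − 10 = 302 true bands beyond the winter growth check.
1966 − 302 = 1664 CE.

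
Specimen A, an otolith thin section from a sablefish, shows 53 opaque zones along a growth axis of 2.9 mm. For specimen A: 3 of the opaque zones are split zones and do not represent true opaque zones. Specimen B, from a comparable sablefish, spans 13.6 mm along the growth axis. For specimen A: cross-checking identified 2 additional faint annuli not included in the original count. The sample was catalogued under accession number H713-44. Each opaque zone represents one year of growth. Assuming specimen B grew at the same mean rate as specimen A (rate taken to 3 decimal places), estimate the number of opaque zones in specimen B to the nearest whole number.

243 opaque zones

Specimen A: adjusted count: 53 − 3 + 2 = 52 opaque zones.
A: Mean rate = 2.9 mm / 52 years ≈ 0.056 mm/year.
Specimen B: 13.6 mm / 0.056 mm per year = 242.86 years ≈ 243 opaque zones.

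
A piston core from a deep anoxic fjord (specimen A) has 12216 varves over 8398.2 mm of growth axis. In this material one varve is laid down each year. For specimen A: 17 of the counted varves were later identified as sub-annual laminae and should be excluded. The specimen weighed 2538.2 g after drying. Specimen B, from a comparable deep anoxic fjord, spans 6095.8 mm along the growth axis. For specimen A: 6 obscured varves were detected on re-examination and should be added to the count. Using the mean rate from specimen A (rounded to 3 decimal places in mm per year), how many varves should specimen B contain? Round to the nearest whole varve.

Specimen A: correcting the raw count gives 12216 − 17 + 6 = 12205 true varves.
A: Mean rate = 8398.2 mm / 12205 years ≈ 0.688 mm/year.
Specimen B: 6095.8 mm / 0.688 mm per year = 8860.17 years ≈ 8860 varves.

8860 varves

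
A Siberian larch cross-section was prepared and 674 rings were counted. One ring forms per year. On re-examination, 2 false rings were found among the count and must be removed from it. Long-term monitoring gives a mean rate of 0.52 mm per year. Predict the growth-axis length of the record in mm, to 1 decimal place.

True ring count = 674 − 2 = 672.
Predicted length = 0.52 mm/year × 672 years = 349.4 mm.

349.4 mm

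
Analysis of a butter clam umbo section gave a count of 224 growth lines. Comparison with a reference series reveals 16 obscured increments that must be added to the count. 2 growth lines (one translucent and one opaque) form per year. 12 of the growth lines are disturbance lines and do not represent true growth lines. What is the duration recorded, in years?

114 years

Correcting the raw count gives 224 − 12 + 16 = 228 true growth lines.
With 2 growth lines per year, 228 / 2 = 114 years.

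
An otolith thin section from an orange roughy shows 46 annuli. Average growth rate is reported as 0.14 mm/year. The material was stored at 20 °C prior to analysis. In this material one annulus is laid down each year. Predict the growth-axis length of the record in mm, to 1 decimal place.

6.4 mm

46 years of growth are recorded.
Length ≈ 0.14 × 46 = 6.4 mm.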